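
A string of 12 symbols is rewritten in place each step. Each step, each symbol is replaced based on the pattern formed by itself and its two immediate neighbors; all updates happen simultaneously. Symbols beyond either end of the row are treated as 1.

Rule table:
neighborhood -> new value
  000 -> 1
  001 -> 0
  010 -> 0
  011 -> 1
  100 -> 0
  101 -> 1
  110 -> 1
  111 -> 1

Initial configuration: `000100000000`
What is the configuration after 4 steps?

010001111110
100101111111
100011111111
101011111111

101011111111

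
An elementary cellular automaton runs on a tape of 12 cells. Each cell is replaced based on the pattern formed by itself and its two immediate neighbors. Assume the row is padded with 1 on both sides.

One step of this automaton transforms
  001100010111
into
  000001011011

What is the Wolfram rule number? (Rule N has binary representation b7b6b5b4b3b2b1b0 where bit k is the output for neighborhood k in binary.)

position 10: 111 → 1  (bit 7 = 1)
position 3: 110 → 0  (bit 6 = 0)
position 8: 101 → 1  (bit 5 = 1)
position 0: 100 → 0  (bit 4 = 0)
position 2: 011 → 0  (bit 3 = 0)
position 7: 010 → 1  (bit 2 = 1)
position 1: 001 → 0  (bit 1 = 0)
position 5: 000 → 1  (bit 0 = 1)
bits b7..b0 = 10100101 = 165

165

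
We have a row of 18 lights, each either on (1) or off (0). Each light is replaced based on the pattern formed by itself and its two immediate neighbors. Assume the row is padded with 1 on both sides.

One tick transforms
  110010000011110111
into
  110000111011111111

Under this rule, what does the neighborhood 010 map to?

0

At position 4 the neighborhood is 010; the next row has 0 there.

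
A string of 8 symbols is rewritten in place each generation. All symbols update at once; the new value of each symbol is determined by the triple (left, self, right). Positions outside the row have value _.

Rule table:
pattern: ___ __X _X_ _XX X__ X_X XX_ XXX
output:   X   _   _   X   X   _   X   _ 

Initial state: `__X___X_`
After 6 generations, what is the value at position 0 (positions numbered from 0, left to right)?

generation 1: X__XX__X
generation 2: _X_XXX__
generation 3: ___X_XXX
generation 4: XX___X_X
generation 5: XXXX____
generation 6: X__XXXXX
position 0 holds X

X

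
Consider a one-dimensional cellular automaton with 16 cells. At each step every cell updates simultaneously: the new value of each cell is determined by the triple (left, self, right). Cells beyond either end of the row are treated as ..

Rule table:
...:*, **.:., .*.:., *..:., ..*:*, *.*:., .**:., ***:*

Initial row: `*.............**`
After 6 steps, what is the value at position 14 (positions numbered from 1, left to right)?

..************..
**.**********..*
....********..*.
****.******..*..
.**...****..*..*
*...**.**..*..*.
position 14 holds .

.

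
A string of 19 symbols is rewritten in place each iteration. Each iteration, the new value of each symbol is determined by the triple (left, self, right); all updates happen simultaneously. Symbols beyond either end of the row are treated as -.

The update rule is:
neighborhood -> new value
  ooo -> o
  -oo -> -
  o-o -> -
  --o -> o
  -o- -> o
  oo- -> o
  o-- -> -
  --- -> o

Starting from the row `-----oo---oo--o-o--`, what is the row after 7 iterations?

o-o-o-o-oo-o-oo-o-o

ooooo-o-oo-o-oo-o-o
-oooo-o--o-o--o-o-o
o-ooo-o-oo-o-oo-o-o
o--oo-o--o-o--o-o-o
o-o-o-o-oo-o-oo-o-o
o-o-o-o--o-o--o-o-o
o-o-o-o-oo-o-oo-o-o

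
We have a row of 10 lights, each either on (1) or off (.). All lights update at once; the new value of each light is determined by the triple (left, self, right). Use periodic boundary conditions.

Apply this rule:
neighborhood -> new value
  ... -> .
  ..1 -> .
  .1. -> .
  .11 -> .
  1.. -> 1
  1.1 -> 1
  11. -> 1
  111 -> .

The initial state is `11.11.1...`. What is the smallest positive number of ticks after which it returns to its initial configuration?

10

.11.11.1..
..11.11.1.
...11.11.1
1...11.11.
.1...11.11
1.1...11.1
11.1...11.
.11.1...11
1.11.1...1
11.11.1...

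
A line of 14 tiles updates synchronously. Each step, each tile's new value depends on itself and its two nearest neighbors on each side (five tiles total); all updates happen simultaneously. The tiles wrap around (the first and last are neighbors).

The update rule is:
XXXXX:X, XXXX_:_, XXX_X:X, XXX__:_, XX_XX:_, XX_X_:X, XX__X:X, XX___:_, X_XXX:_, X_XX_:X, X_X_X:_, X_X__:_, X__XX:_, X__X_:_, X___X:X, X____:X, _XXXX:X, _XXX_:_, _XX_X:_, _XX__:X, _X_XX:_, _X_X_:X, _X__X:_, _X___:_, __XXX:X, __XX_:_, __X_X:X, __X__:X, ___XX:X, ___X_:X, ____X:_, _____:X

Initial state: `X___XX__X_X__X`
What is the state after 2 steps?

X_X__X__XX_X_X

X_XX_XX_XX____
X_X__X__XX_X_X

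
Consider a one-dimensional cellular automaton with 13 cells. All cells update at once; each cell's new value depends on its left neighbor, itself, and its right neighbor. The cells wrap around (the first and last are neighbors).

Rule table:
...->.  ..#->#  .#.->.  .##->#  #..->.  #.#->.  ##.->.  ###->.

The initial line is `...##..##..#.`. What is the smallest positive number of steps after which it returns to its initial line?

..##..##..#..
.##..##..#...
##..##..#....
#..##..#....#
..##..#....##
.##..#....##.
##..#....##..
#..#....##..#
..#....##..##
.#....##..##.
#....##..##..
....##..##..#
...##..##..#.

13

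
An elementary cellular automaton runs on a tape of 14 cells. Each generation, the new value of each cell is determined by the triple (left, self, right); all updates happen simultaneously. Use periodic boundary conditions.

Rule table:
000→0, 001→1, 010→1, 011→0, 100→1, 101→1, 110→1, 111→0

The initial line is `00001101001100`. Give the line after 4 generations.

00010111110110
00111000011011
11001100101101
01110111110110

01110111110110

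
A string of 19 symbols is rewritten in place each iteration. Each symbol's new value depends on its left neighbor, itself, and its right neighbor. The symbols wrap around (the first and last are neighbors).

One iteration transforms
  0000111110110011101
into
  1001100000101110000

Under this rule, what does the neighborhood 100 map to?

At position 0 the neighborhood is 100; the next row has 1 there.

1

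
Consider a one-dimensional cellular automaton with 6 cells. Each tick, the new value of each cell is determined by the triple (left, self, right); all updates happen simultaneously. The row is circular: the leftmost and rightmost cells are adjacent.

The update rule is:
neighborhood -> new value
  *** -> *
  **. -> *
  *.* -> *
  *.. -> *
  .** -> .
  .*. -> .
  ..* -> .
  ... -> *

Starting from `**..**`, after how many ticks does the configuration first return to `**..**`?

6

tick 1: ***..*
tick 2: ****..
tick 3: .****.
tick 4: ..****
tick 5: *..***
tick 6: **..**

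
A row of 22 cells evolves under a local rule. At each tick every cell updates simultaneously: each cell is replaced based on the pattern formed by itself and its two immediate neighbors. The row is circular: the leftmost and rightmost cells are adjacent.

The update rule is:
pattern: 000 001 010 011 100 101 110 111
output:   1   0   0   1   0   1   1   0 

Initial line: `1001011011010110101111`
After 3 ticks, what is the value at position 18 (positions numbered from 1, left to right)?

1000111111101111011000
0010100000111001111010
1001001110101001001100
position 18 holds 0

0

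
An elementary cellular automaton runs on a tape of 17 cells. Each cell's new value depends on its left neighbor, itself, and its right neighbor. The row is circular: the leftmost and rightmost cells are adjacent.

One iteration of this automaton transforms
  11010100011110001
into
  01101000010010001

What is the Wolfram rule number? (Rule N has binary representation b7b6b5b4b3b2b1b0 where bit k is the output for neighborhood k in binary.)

position 0: 111 → 0  (bit 7 = 0)
position 1: 110 → 1  (bit 6 = 1)
position 2: 101 → 1  (bit 5 = 1)
position 6: 100 → 0  (bit 4 = 0)
position 9: 011 → 1  (bit 3 = 1)
position 3: 010 → 0  (bit 2 = 0)
position 8: 001 → 0  (bit 1 = 0)
position 7: 000 → 0  (bit 0 = 0)
bits b7..b0 = 01101000 = 104

104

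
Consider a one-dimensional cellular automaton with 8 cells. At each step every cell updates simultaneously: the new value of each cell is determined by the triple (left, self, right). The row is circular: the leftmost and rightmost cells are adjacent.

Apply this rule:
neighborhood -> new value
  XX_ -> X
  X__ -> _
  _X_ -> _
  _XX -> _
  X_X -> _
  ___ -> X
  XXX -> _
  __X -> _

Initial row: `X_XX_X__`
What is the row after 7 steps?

step 1: ___X____
step 2: XX___XXX
step 3: _X_X____
step 4: _____XXX
step 5: _XXX___X
step 6: ___X_X__
step 7: XX_____X

XX_____X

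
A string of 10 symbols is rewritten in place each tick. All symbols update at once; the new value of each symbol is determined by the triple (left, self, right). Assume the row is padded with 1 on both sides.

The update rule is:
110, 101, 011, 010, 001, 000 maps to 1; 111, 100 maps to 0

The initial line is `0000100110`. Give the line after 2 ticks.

tick 1: 0111101111
tick 2: 1100111000

1100111000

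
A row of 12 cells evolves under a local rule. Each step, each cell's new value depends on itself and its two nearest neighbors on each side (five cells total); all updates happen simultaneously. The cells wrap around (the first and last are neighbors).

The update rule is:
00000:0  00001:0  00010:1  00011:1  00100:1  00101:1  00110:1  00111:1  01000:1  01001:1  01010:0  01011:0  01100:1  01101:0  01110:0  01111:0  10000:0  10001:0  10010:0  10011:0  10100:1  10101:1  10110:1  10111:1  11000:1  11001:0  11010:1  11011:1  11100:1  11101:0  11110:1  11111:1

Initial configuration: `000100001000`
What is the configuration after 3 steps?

010111010110

001110011100
011010010110
010111010110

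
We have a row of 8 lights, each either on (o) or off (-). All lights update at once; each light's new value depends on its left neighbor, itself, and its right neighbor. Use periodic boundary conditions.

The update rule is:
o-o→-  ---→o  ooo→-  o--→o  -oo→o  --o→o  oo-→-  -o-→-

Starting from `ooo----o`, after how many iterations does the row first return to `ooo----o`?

iteration 1: ---ooooo
iteration 2: oooo----
iteration 3: o---oooo
iteration 4: -oooo---
iteration 5: oo---ooo
iteration 6: --oooo--
iteration 7: ooo---oo
iteration 8: ---oooo-
iteration 9: oooo---o
iteration 10: ----oooo
iteration 11: ooooo---
iteration 12: o----ooo
iteration 13: -ooooo--
iteration 14: oo----oo
iteration 15: --ooooo-
iteration 16: ooo----o

16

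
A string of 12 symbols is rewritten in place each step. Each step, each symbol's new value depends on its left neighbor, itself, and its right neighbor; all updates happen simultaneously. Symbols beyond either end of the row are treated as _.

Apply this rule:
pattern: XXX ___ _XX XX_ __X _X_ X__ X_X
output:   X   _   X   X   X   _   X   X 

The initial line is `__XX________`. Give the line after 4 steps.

XXXXXXXX____

_XXXX_______
XXXXXX______
XXXXXXX_____
XXXXXXXX____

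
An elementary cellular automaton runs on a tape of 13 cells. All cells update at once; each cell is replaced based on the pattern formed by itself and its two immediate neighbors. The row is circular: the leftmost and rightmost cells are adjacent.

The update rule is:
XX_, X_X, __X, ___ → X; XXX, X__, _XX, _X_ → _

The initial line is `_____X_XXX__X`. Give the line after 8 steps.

_XXXX_X__X_X_
X___XX__X_X__
__XX_X_X_X__X
_X_XX_X_X__X_
X_X_XX_X__X__
_X_X_XX__X__X
X_X_X_X_X__X_
_X_X_X_X__X_X

_X_X_X_X__X_X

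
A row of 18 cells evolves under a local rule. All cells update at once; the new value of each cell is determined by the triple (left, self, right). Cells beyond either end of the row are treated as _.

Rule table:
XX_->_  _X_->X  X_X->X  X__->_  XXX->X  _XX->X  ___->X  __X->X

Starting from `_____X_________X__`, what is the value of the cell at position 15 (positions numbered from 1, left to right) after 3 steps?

_

XXXXXX_XXXXXXXXX_X
XXXXX_XXXXXXXXX_XX
XXXX_XXXXXXXXX_XX_
position 15 holds _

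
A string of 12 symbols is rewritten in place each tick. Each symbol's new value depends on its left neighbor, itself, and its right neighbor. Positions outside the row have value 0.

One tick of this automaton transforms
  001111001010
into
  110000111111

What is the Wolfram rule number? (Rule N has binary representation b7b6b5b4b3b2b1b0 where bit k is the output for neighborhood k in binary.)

position 3: 111 → 0  (bit 7 = 0)
position 5: 110 → 0  (bit 6 = 0)
position 9: 101 → 1  (bit 5 = 1)
position 6: 100 → 1  (bit 4 = 1)
position 2: 011 → 0  (bit 3 = 0)
position 8: 010 → 1  (bit 2 = 1)
position 1: 001 → 1  (bit 1 = 1)
position 0: 000 → 1  (bit 0 = 1)
bits b7..b0 = 00110111 = 55

55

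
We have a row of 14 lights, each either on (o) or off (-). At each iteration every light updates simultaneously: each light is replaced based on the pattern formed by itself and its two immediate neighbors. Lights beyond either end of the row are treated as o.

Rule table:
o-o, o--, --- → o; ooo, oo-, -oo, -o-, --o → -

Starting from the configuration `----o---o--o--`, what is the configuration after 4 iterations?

--o---o--o--o-

iteration 1: ooo--oo--o--o-
iteration 2: ---o---o--o--o
iteration 3: oo--oo--o--o--
iteration 4: --o---o--o--o-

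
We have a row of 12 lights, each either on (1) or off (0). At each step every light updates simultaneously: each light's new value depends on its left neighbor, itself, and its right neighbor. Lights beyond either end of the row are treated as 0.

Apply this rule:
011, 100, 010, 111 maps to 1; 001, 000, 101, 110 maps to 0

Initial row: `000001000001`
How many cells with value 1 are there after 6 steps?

4

000001100001
000001010001
000001011001
000001010101
000001010101  (fixed point — unchanged through step 6)
count of 1: 4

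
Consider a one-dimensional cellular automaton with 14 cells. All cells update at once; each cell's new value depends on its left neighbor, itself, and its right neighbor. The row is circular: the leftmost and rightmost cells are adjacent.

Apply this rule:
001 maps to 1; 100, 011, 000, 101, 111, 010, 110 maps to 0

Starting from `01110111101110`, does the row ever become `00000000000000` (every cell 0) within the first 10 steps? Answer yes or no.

no

10000000000000
00000000000001
00000000000010
00000000000100
00000000001000
00000000010000
00000000100000
00000001000000
00000010000000
00000100000000
step 10 is 00000100000000, still not uniform 0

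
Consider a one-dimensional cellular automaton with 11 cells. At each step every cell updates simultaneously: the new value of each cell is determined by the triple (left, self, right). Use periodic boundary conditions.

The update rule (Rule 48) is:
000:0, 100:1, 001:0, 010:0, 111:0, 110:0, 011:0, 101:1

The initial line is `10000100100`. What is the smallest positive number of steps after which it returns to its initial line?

01000010010
00100001001
10010000100
01001000010
00100100001
10010010000
01001001000
00100100100
00010010010
00001001001
10000100100

11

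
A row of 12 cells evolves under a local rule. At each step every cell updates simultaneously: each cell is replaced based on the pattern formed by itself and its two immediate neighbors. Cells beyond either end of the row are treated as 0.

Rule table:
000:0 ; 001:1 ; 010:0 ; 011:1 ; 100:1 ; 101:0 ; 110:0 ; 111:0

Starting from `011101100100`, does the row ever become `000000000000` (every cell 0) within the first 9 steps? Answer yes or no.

110001011010
101010010001
000001101010
000011000001
000110100010
001100010101
011010100000
110000010000
101000101000
step 9 is 101000101000, still not uniform 0

no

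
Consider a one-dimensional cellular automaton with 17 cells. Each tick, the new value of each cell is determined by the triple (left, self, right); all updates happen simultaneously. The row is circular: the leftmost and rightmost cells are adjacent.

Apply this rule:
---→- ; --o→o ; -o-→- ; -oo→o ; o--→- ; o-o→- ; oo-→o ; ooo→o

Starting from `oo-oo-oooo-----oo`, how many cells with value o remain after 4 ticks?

oo-oo-oooo----ooo
oo-oo-oooo---oooo
oo-oo-oooo--ooooo
oo-oo-oooo-oooooo
count of o: 14

14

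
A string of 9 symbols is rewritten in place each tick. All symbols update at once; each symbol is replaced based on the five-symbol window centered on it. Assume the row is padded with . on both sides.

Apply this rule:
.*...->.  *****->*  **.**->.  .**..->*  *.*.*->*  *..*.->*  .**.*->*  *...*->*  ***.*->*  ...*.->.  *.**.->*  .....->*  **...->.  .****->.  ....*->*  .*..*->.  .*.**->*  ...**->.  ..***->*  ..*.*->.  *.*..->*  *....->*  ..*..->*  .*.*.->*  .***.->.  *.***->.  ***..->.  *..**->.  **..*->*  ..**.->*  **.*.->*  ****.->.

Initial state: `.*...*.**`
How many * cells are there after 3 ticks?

tick 1: .*.*..***
tick 2: ..**..*..
tick 3: *.*****.*
count of *: 7

7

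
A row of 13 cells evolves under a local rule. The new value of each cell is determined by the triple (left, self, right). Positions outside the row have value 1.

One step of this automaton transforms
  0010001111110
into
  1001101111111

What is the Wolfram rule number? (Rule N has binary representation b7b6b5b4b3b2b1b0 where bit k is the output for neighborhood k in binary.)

position 7: 111 → 1  (bit 7 = 1)
position 11: 110 → 1  (bit 6 = 1)
position 12: 101 → 1  (bit 5 = 1)
position 0: 100 → 1  (bit 4 = 1)
position 6: 011 → 1  (bit 3 = 1)
position 2: 010 → 0  (bit 2 = 0)
position 1: 001 → 0  (bit 1 = 0)
position 4: 000 → 1  (bit 0 = 1)
bits b7..b0 = 11111001 = 249

249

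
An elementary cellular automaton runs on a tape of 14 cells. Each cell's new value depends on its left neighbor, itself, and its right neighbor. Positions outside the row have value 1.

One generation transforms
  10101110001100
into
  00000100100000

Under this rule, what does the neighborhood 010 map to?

0

At position 2 the neighborhood is 010; the next row has 0 there.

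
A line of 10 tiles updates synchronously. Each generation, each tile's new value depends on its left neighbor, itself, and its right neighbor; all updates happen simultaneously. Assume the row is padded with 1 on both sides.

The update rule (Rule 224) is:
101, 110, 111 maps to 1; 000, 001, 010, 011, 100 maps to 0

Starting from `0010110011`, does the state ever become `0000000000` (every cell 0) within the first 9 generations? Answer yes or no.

0001010001
0000100000
0000000000
all cells are 0 at generation 3

yes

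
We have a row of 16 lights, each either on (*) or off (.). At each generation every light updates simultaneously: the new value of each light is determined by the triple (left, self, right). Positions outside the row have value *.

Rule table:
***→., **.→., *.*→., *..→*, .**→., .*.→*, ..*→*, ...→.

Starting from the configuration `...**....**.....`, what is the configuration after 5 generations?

*.*..*..*..*...*
..***********.*.
**............*.
..*..........**.
****........*...

****........*...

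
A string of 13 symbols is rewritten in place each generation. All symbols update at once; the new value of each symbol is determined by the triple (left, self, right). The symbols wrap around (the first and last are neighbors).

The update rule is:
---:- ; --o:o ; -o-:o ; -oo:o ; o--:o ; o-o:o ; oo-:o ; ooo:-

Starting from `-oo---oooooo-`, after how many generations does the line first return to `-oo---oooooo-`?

oooo-oo----oo
---ooooo--oo-
--oo---oooooo
ooooo-oo----o
----ooooo--oo
o--oo---ooooo
oooooo-oo----
o----ooooo--o
oo--oo---oooo
-oooooo-oo---
oo----ooooo--
ooo--oo---ooo
--oooooo-oo--
-oo----ooooo-
oooo--oo---oo
---oooooo-oo-
--oo----ooooo
ooooo--oo---o
----oooooo-oo
o--oo----oooo
oooooo--oo---
o----oooooo-o
oo--oo----ooo
-oooooo--oo--
oo----oooooo-
ooo--oo----oo
--oooooo--oo-
-oo----oooooo
oooo--oo----o
---oooooo--oo
o-oo----ooooo
ooooo--oo----
o---oooooo--o
oo-oo----oooo
-ooooo--oo---
oo---oooooo--
ooo-oo----ooo
--ooooo--oo--
-oo---oooooo-

39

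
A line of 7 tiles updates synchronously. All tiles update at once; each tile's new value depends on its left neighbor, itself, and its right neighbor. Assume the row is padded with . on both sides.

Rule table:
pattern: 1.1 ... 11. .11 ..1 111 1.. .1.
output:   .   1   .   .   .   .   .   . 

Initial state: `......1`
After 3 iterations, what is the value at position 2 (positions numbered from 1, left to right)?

1

iteration 1: 11111..
iteration 2: ......1  (repeats iteration 0; period 2)
iteration 3: 11111..
position 2 holds 1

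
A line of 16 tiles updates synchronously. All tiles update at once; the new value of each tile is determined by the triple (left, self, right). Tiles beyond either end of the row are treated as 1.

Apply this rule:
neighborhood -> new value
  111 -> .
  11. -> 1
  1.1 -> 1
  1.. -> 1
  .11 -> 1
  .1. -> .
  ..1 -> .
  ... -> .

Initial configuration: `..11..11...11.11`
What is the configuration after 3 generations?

generation 1: 1.111.111..1111.
generation 2: 111.111.11.1..11
generation 3: ..111.11111.1.1.

..111.11111.1.1.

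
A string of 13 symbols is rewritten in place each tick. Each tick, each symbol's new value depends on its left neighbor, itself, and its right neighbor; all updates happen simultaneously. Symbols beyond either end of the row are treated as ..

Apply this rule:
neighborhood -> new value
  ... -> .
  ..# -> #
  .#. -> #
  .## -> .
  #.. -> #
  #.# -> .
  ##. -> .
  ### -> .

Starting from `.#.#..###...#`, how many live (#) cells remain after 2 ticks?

##.###...#.##
......#.##...
count of #: 3

3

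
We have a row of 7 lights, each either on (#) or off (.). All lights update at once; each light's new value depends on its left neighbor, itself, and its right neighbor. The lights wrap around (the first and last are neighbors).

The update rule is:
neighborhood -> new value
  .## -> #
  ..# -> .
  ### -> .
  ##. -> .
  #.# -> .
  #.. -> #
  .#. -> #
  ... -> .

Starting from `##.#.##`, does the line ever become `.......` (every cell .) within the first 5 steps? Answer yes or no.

no

...#.#.
...#.##
#..#.#.
##.#.#.
#..#.#.
step 5 is #..#.#., still not uniform .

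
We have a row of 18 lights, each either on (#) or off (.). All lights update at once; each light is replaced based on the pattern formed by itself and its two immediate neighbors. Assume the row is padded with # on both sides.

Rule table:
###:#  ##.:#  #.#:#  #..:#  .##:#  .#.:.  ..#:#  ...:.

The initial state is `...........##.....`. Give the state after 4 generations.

#.........####...#
##.......######.##
###.....##########
####...###########

####...###########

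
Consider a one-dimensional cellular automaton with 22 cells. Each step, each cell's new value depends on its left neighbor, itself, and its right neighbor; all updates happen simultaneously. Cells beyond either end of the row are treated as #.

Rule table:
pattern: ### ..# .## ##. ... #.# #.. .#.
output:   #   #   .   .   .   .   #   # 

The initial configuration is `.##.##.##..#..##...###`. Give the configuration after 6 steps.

#.##..##....#.#..##.##

.........#####..#.#.##
#.......#.###.###.#..#
.#.....##..#...#..###.
.##...#..####.####.#..
...#.####.##...##..###
#.##..##....#.#..##.##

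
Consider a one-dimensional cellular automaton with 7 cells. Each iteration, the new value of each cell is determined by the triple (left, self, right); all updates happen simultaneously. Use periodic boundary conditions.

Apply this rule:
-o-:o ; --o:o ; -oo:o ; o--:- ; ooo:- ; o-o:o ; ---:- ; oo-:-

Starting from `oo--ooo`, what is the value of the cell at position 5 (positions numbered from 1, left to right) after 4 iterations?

-

iteration 1: ---oo--
iteration 2: --oo---
iteration 3: -oo----
iteration 4: oo-----
position 5 holds -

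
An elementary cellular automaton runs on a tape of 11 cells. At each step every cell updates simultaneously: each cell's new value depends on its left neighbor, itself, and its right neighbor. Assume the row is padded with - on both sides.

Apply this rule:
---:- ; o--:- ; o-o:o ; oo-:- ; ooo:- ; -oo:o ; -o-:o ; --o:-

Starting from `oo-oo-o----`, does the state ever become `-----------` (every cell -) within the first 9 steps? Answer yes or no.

no

step 1: o-oo-oo----
step 2: ooo-oo-----
step 3: o--oo------
step 4: o--o-------
step 5: o--o-------  (fixed point — unchanged through step 9)
step 9 is o--o-------, still not uniform -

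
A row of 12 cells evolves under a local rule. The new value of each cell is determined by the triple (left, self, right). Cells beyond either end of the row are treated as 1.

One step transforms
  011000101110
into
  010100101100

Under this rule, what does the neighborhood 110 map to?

0

At position 2 the neighborhood is 110; the next row has 0 there.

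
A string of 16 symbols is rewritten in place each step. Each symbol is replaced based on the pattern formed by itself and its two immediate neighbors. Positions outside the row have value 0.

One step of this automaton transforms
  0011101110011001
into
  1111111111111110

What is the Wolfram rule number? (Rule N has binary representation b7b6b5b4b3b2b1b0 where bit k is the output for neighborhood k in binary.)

251

position 3: 111 → 1  (bit 7 = 1)
position 4: 110 → 1  (bit 6 = 1)
position 5: 101 → 1  (bit 5 = 1)
position 9: 100 → 1  (bit 4 = 1)
position 2: 011 → 1  (bit 3 = 1)
position 15: 010 → 0  (bit 2 = 0)
position 1: 001 → 1  (bit 1 = 1)
position 0: 000 → 1  (bit 0 = 1)
bits b7..b0 = 11111011 = 251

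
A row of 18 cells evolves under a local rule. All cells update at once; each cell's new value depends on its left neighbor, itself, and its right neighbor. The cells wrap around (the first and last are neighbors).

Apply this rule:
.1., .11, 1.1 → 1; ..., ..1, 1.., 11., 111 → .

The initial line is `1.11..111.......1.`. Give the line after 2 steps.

......1.........1.

111...1.........11
......1.........1.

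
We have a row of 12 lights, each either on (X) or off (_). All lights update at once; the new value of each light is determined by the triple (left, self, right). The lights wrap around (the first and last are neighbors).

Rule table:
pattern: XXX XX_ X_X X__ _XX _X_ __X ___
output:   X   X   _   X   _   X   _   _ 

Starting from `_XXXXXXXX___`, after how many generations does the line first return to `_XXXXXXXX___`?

12

__XXXXXXXX__
___XXXXXXXX_
____XXXXXXXX
X____XXXXXXX
XX____XXXXXX
XXX____XXXXX
XXXX____XXXX
XXXXX____XXX
XXXXXX____XX
XXXXXXX____X
XXXXXXXX____
_XXXXXXXX___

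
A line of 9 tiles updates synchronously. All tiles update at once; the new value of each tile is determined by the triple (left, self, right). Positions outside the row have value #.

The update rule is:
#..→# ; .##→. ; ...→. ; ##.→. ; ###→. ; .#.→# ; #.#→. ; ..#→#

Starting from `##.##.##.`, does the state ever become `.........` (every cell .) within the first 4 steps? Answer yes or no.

.........
all cells are . at step 1

yes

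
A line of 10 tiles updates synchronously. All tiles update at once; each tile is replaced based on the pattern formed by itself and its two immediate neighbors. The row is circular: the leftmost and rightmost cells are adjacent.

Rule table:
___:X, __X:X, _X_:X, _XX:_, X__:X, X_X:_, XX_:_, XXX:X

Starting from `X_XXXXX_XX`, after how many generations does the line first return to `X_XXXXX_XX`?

___XXX___X
XXX_X_XXXX
XX__X__XXX
X_XXXXX_XX

4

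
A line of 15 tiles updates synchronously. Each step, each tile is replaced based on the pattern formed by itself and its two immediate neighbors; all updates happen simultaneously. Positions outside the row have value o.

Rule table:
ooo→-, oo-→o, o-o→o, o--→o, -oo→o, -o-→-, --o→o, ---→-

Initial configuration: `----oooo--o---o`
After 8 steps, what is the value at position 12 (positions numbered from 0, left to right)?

o--oo--ooo-o-oo
oooooooo-oo-oo-
-------oooooooo
o-----oo-------
oo---oooo-----o
-oo-oo--oo---oo
ooooooooooo-oo-
----------ooooo
position 12 holds o

o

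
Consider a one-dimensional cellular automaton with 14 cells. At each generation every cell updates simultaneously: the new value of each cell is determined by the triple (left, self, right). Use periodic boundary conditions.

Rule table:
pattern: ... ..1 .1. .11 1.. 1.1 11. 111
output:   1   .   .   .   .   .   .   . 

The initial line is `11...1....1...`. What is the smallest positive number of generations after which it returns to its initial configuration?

2

generation 1: ...1...11...1.
generation 2: 11...1....1...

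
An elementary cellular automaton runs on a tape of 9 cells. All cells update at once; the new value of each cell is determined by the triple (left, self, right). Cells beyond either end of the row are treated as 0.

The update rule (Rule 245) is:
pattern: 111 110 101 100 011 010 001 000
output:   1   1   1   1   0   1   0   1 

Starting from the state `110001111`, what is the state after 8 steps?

110011001

011100111
001110011
100111001
110011101
011001111
001100111
100110011
110011001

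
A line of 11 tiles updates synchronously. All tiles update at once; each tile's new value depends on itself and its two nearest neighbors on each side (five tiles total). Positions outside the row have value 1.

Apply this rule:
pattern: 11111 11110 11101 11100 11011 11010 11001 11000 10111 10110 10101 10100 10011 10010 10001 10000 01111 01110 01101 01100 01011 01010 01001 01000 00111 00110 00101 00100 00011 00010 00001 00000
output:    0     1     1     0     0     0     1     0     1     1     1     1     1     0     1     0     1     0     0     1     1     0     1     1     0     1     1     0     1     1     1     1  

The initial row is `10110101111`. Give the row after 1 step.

10100111100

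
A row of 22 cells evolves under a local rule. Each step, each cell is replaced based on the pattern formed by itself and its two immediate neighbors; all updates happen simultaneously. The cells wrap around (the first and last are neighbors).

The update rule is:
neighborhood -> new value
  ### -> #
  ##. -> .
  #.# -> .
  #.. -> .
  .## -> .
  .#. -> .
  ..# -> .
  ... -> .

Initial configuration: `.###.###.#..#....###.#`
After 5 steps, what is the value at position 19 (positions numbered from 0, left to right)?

..#...#...........#...
......................
......................  (fixed point — unchanged through step 5)
position 19 holds .

.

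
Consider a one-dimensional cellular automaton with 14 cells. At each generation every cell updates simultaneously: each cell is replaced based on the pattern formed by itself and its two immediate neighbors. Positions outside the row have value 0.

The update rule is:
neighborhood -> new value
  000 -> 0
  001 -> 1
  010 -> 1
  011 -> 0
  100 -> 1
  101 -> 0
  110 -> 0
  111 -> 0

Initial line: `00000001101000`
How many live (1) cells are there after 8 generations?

6

00000010001100
00000111010010
00001000011111
00011100100000
00100011110000
01110100001000
10000110011100
11001001100010
count of 1: 6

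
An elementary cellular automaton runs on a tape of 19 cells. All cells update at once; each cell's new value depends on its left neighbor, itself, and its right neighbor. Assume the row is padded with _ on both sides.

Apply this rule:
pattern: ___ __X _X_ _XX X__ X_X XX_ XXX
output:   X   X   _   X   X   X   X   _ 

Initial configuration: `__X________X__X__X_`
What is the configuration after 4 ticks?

_XXX______XXXXXXXXX

XX_XXXXXXXX_XX_XX_X
XXXX______XXXXXXXX_
X__XXXXXXXX______XX
_XXX______XXXXXXXXX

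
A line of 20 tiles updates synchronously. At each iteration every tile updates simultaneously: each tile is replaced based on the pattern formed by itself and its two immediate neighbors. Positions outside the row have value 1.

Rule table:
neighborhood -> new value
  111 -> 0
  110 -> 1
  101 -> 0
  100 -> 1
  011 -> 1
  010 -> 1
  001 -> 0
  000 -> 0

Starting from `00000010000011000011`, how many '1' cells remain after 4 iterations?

11

10000011000011100010
11000011100010110010
01100010110010111010
01110010111010101010
count of 1: 11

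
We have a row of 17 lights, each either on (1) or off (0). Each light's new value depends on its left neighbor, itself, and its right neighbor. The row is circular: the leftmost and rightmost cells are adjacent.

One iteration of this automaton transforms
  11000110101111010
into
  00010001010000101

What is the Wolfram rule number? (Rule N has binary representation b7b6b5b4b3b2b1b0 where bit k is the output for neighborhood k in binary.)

position 11: 111 → 0  (bit 7 = 0)
position 1: 110 → 0  (bit 6 = 0)
position 7: 101 → 1  (bit 5 = 1)
position 2: 100 → 0  (bit 4 = 0)
position 0: 011 → 0  (bit 3 = 0)
position 8: 010 → 0  (bit 2 = 0)
position 4: 001 → 0  (bit 1 = 0)
position 3: 000 → 1  (bit 0 = 1)
bits b7..b0 = 00100001 = 33

33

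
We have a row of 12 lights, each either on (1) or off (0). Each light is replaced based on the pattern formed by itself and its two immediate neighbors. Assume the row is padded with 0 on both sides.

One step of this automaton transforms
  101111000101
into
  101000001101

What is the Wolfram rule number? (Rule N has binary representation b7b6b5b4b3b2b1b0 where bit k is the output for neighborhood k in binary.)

position 3: 111 → 0  (bit 7 = 0)
position 5: 110 → 0  (bit 6 = 0)
position 1: 101 → 0  (bit 5 = 0)
position 6: 100 → 0  (bit 4 = 0)
position 2: 011 → 1  (bit 3 = 1)
position 0: 010 → 1  (bit 2 = 1)
position 8: 001 → 1  (bit 1 = 1)
position 7: 000 → 0  (bit 0 = 0)
bits b7..b0 = 00001110 = 14

14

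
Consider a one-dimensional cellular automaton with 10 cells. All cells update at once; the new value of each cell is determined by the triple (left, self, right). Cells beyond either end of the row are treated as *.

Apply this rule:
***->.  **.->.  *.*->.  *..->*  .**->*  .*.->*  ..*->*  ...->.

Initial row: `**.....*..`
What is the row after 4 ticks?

..*...****
****.**...
.....*.*.*
*...**.*.*

*...**.*.*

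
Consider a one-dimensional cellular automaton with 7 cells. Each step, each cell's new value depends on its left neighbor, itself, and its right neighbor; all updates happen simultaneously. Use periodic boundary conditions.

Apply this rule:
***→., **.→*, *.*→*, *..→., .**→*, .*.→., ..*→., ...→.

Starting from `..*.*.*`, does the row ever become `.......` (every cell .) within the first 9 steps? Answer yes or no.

yes

...*.*.
....*..
.......
all cells are . at step 3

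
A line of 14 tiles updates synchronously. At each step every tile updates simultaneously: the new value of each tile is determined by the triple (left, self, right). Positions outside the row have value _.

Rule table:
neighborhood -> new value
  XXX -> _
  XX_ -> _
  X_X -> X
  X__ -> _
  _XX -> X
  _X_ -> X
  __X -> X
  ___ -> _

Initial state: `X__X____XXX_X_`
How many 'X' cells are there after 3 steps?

X_XX___XX__XX_
XXX___XX__XX__
X____XX__XX___
count of X: 5

5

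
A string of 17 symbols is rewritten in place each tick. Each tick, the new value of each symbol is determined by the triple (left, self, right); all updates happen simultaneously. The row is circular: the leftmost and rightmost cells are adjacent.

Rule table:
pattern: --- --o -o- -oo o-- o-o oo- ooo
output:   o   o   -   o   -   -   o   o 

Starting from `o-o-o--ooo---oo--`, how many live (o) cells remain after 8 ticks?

------oooo-oooo-o
-ooooooooo-oooo--
oooooooooo-oooo-o
oooooooooo-oooo-o  (fixed point — unchanged through tick 8)
count of o: 15

15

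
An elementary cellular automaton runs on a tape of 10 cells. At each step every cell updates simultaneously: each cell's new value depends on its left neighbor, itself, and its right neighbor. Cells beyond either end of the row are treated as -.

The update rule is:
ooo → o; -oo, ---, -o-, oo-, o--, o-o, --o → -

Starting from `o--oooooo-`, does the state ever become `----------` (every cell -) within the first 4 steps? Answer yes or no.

yes

----oooo--
-----oo---
----------
all cells are - at step 3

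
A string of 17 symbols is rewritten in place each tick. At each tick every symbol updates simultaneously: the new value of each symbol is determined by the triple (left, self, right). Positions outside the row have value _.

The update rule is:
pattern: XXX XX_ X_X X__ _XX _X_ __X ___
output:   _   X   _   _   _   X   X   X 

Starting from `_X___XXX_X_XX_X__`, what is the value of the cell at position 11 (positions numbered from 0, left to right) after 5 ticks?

_

XX_XX__X_X__X_X_X
_X__X_XX_X_XX_X_X
XX_XX__X_X__X_X_X  (repeats tick 1; period 2)
tick 5: XX_XX__X_X__X_X_X
position 11 holds _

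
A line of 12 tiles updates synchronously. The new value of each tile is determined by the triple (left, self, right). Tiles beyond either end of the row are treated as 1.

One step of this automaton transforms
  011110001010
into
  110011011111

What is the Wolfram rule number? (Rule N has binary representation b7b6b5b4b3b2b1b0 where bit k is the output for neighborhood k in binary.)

position 2: 111 → 0  (bit 7 = 0)
position 4: 110 → 1  (bit 6 = 1)
position 0: 101 → 1  (bit 5 = 1)
position 5: 100 → 1  (bit 4 = 1)
position 1: 011 → 1  (bit 3 = 1)
position 8: 010 → 1  (bit 2 = 1)
position 7: 001 → 1  (bit 1 = 1)
position 6: 000 → 0  (bit 0 = 0)
bits b7..b0 = 01111110 = 126

126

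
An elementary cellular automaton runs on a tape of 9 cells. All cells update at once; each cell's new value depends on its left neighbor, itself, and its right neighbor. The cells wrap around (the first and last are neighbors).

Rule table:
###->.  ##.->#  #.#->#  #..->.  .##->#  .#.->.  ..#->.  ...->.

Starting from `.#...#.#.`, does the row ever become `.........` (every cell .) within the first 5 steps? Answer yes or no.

yes

......#..
.........
all cells are . at step 2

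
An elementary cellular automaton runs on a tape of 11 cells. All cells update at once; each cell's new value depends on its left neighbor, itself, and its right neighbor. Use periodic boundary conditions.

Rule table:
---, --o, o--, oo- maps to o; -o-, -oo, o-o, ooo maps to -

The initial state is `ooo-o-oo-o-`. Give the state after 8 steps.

--o----o---
oo-oooo-ooo
-o----o----
o-oooo-oooo
o----o-----
-oooo-ooooo
----o-----o
oooo-ooooo-

oooo-ooooo-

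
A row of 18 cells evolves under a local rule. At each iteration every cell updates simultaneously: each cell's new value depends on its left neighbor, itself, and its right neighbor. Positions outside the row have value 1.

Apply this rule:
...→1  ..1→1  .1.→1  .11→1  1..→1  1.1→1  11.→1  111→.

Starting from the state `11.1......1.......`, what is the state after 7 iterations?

.11111111111111111
11................
.11111111111111111  (repeats iteration 1; period 2)
iteration 7: .11111111111111111

.11111111111111111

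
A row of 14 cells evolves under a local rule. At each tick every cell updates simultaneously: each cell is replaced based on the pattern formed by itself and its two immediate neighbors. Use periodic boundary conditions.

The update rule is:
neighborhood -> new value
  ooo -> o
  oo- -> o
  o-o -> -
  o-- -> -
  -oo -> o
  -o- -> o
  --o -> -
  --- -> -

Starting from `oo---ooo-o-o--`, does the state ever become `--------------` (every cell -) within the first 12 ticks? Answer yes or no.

no

oo---ooo-o-o--  (fixed point — unchanged through tick 12)
tick 12 is oo---ooo-o-o--, still not uniform -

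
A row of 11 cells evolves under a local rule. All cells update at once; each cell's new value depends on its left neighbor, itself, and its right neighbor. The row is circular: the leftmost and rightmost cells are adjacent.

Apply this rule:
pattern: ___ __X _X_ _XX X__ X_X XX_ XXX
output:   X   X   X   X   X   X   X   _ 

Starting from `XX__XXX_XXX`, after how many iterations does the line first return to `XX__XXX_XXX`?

_XXXX_XXX__
XX__XXX_XXX

2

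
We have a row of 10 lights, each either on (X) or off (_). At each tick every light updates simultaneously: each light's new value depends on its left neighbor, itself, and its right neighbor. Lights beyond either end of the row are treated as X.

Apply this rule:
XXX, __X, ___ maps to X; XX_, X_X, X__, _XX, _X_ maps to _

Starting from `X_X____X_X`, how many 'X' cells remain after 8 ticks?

____XXX___
_XXX_X__XX
__X____X_X
_X__XXX___
___X_X__XX
_XX____X_X
____XXX___  (repeats tick 1; period 6)
tick 8: _XXX_X__XX
count of X: 6

6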